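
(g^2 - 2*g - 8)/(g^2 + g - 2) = (g - 4)/(g - 1)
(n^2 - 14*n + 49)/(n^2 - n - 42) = (n - 7)/(n + 6)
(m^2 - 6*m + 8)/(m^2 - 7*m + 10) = (m - 4)/(m - 5)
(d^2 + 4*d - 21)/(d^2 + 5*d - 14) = (d - 3)/(d - 2)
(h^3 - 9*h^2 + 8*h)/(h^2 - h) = h - 8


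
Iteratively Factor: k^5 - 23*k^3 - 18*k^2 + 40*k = (k - 5)*(k^4 + 5*k^3 + 2*k^2 - 8*k) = (k - 5)*(k + 4)*(k^3 + k^2 - 2*k) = (k - 5)*(k - 1)*(k + 4)*(k^2 + 2*k) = k*(k - 5)*(k - 1)*(k + 4)*(k + 2)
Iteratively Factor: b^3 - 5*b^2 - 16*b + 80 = (b + 4)*(b^2 - 9*b + 20) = (b - 5)*(b + 4)*(b - 4)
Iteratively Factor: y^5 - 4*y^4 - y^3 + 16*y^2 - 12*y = (y - 3)*(y^4 - y^3 - 4*y^2 + 4*y) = (y - 3)*(y - 2)*(y^3 + y^2 - 2*y) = y*(y - 3)*(y - 2)*(y^2 + y - 2) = y*(y - 3)*(y - 2)*(y - 1)*(y + 2)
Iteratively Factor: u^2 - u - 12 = (u - 4)*(u + 3)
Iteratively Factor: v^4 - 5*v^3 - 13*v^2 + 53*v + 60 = (v - 5)*(v^3 - 13*v - 12) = (v - 5)*(v - 4)*(v^2 + 4*v + 3) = (v - 5)*(v - 4)*(v + 3)*(v + 1)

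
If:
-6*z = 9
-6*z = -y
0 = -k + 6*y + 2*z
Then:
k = -57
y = -9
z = -3/2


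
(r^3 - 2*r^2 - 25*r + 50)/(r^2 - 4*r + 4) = (r^2 - 25)/(r - 2)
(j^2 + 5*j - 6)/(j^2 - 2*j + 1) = (j + 6)/(j - 1)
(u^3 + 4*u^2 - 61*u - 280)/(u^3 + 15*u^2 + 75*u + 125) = (u^2 - u - 56)/(u^2 + 10*u + 25)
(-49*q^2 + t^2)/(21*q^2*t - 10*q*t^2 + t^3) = (-7*q - t)/(t*(3*q - t))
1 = 1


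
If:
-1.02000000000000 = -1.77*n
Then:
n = 0.58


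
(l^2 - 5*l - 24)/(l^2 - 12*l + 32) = (l + 3)/(l - 4)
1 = 1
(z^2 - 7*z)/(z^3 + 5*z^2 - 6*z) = (z - 7)/(z^2 + 5*z - 6)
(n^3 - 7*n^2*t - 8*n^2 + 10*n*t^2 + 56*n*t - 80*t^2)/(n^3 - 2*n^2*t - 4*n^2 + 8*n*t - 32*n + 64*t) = (n - 5*t)/(n + 4)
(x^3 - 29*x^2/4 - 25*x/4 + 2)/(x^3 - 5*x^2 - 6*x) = (x^2 - 33*x/4 + 2)/(x*(x - 6))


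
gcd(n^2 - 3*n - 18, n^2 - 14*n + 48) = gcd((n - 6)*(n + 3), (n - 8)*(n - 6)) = n - 6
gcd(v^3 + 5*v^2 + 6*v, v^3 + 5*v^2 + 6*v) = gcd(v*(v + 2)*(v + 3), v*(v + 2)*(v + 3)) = v^3 + 5*v^2 + 6*v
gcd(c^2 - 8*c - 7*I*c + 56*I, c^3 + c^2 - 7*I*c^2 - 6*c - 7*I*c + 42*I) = c - 7*I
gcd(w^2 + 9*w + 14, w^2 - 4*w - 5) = 1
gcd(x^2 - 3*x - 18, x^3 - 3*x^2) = 1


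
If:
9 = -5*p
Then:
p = -9/5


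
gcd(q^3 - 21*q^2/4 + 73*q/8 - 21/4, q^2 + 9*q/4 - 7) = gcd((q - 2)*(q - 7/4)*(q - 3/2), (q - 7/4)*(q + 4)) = q - 7/4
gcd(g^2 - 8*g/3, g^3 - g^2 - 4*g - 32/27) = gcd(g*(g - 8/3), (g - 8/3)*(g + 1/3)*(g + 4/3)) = g - 8/3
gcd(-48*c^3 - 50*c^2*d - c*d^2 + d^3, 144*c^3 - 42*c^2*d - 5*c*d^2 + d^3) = 48*c^2 + 2*c*d - d^2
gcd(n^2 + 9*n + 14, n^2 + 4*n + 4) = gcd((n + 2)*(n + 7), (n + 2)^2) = n + 2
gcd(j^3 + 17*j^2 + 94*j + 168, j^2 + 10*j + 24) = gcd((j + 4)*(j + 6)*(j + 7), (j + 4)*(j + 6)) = j^2 + 10*j + 24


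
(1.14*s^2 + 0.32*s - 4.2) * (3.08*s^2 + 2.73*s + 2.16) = 3.5112*s^4 + 4.0978*s^3 - 9.6*s^2 - 10.7748*s - 9.072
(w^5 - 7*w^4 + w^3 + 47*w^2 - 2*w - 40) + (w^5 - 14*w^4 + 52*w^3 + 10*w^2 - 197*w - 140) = 2*w^5 - 21*w^4 + 53*w^3 + 57*w^2 - 199*w - 180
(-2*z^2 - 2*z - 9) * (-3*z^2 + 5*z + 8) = 6*z^4 - 4*z^3 + z^2 - 61*z - 72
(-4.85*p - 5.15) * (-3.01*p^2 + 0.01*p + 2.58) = 14.5985*p^3 + 15.453*p^2 - 12.5645*p - 13.287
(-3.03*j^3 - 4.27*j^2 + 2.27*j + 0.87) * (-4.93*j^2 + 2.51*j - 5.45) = 14.9379*j^5 + 13.4458*j^4 - 5.3953*j^3 + 24.6801*j^2 - 10.1878*j - 4.7415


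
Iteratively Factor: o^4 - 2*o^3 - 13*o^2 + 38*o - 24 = (o - 1)*(o^3 - o^2 - 14*o + 24) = (o - 3)*(o - 1)*(o^2 + 2*o - 8) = (o - 3)*(o - 2)*(o - 1)*(o + 4)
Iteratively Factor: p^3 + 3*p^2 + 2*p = (p)*(p^2 + 3*p + 2) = p*(p + 1)*(p + 2)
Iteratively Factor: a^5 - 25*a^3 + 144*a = (a + 3)*(a^4 - 3*a^3 - 16*a^2 + 48*a) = a*(a + 3)*(a^3 - 3*a^2 - 16*a + 48) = a*(a - 3)*(a + 3)*(a^2 - 16) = a*(a - 4)*(a - 3)*(a + 3)*(a + 4)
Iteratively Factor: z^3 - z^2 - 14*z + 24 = (z - 3)*(z^2 + 2*z - 8) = (z - 3)*(z - 2)*(z + 4)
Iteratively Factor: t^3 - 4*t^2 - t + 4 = (t + 1)*(t^2 - 5*t + 4) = (t - 1)*(t + 1)*(t - 4)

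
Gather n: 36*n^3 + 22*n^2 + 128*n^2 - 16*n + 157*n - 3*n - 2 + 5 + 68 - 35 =36*n^3 + 150*n^2 + 138*n + 36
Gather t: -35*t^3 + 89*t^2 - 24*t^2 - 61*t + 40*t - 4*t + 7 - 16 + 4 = -35*t^3 + 65*t^2 - 25*t - 5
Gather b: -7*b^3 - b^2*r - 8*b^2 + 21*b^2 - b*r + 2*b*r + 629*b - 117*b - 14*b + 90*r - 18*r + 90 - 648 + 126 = -7*b^3 + b^2*(13 - r) + b*(r + 498) + 72*r - 432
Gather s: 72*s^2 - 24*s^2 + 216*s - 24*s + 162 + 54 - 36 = 48*s^2 + 192*s + 180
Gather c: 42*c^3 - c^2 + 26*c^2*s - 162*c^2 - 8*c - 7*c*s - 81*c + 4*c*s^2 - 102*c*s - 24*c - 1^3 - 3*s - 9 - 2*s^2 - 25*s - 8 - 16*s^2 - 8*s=42*c^3 + c^2*(26*s - 163) + c*(4*s^2 - 109*s - 113) - 18*s^2 - 36*s - 18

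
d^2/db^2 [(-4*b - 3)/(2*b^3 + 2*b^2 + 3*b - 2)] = 2*(-(4*b + 3)*(6*b^2 + 4*b + 3)^2 + 2*(12*b^2 + 8*b + (3*b + 1)*(4*b + 3) + 6)*(2*b^3 + 2*b^2 + 3*b - 2))/(2*b^3 + 2*b^2 + 3*b - 2)^3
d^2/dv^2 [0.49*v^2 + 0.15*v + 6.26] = 0.980000000000000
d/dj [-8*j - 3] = -8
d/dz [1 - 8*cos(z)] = 8*sin(z)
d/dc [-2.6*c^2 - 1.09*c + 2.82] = -5.2*c - 1.09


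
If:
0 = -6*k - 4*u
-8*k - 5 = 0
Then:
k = -5/8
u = 15/16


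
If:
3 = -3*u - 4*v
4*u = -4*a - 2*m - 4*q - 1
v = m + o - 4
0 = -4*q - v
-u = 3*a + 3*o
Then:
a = 47*v/54 - 13/18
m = 77*v/54 + 53/18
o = 19/18 - 23*v/54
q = -v/4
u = -4*v/3 - 1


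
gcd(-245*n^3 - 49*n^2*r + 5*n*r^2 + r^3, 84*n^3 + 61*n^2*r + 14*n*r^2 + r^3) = 7*n + r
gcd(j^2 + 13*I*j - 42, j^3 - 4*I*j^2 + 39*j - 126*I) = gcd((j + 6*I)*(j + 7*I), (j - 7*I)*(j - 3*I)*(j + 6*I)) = j + 6*I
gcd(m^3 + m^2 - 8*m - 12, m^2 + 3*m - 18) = m - 3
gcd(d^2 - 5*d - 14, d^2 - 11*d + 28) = d - 7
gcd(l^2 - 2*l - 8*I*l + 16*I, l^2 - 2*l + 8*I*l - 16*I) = l - 2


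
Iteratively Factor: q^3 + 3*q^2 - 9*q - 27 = (q + 3)*(q^2 - 9) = (q - 3)*(q + 3)*(q + 3)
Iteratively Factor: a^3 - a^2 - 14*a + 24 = (a - 2)*(a^2 + a - 12) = (a - 3)*(a - 2)*(a + 4)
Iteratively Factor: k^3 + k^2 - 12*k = (k)*(k^2 + k - 12) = k*(k - 3)*(k + 4)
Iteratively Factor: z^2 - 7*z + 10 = (z - 2)*(z - 5)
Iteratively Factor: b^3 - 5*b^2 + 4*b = (b - 4)*(b^2 - b) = b*(b - 4)*(b - 1)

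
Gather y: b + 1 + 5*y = b + 5*y + 1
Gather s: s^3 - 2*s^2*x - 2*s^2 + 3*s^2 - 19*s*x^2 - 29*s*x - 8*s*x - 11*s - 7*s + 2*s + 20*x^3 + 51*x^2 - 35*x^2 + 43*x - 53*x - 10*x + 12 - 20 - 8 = s^3 + s^2*(1 - 2*x) + s*(-19*x^2 - 37*x - 16) + 20*x^3 + 16*x^2 - 20*x - 16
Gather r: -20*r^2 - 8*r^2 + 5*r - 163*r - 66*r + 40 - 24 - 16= -28*r^2 - 224*r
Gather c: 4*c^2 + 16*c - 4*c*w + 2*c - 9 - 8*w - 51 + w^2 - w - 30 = 4*c^2 + c*(18 - 4*w) + w^2 - 9*w - 90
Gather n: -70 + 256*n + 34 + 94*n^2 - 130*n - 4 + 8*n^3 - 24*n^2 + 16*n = 8*n^3 + 70*n^2 + 142*n - 40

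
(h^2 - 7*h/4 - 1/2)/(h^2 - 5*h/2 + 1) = (4*h + 1)/(2*(2*h - 1))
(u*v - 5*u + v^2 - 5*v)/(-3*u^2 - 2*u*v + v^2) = (5 - v)/(3*u - v)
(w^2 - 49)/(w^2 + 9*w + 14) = (w - 7)/(w + 2)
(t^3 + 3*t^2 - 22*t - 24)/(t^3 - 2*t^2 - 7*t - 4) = (t + 6)/(t + 1)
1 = 1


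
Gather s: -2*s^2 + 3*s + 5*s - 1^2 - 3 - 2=-2*s^2 + 8*s - 6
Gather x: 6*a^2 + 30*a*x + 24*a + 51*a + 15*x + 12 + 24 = 6*a^2 + 75*a + x*(30*a + 15) + 36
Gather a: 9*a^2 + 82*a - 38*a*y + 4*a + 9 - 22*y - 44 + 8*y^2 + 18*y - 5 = 9*a^2 + a*(86 - 38*y) + 8*y^2 - 4*y - 40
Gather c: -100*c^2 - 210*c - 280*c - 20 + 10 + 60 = -100*c^2 - 490*c + 50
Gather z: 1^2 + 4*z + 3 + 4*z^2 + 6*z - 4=4*z^2 + 10*z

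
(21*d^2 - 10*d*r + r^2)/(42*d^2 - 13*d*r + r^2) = (-3*d + r)/(-6*d + r)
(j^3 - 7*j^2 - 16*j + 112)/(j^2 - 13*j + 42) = (j^2 - 16)/(j - 6)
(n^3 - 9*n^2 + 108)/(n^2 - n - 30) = (n^2 - 3*n - 18)/(n + 5)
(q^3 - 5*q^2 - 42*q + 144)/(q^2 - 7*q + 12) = (q^2 - 2*q - 48)/(q - 4)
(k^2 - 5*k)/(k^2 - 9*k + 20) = k/(k - 4)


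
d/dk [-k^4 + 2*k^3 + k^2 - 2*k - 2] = -4*k^3 + 6*k^2 + 2*k - 2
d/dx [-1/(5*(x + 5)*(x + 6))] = (2*x + 11)/(5*(x + 5)^2*(x + 6)^2)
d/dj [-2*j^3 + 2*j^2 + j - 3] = -6*j^2 + 4*j + 1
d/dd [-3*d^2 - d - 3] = -6*d - 1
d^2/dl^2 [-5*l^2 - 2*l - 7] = -10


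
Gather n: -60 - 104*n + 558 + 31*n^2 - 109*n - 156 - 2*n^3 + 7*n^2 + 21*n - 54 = -2*n^3 + 38*n^2 - 192*n + 288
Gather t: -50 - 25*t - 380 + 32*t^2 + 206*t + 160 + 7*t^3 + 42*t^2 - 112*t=7*t^3 + 74*t^2 + 69*t - 270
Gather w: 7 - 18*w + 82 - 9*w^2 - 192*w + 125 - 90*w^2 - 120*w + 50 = -99*w^2 - 330*w + 264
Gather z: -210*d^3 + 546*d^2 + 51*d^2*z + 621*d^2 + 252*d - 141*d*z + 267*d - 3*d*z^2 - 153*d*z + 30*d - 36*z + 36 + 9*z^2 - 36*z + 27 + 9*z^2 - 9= -210*d^3 + 1167*d^2 + 549*d + z^2*(18 - 3*d) + z*(51*d^2 - 294*d - 72) + 54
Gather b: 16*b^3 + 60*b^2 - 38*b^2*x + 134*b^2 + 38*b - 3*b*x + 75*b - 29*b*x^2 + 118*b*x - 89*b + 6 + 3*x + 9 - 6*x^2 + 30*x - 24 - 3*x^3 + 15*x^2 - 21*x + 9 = 16*b^3 + b^2*(194 - 38*x) + b*(-29*x^2 + 115*x + 24) - 3*x^3 + 9*x^2 + 12*x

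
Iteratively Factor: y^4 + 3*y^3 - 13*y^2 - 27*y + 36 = (y - 3)*(y^3 + 6*y^2 + 5*y - 12) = (y - 3)*(y + 4)*(y^2 + 2*y - 3) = (y - 3)*(y - 1)*(y + 4)*(y + 3)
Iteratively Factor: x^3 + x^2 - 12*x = (x + 4)*(x^2 - 3*x) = x*(x + 4)*(x - 3)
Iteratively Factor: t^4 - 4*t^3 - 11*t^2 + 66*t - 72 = (t - 3)*(t^3 - t^2 - 14*t + 24) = (t - 3)*(t + 4)*(t^2 - 5*t + 6) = (t - 3)^2*(t + 4)*(t - 2)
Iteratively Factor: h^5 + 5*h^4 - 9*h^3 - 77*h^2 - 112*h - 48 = (h + 4)*(h^4 + h^3 - 13*h^2 - 25*h - 12) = (h - 4)*(h + 4)*(h^3 + 5*h^2 + 7*h + 3) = (h - 4)*(h + 1)*(h + 4)*(h^2 + 4*h + 3) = (h - 4)*(h + 1)^2*(h + 4)*(h + 3)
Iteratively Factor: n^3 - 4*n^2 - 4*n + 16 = (n - 4)*(n^2 - 4) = (n - 4)*(n + 2)*(n - 2)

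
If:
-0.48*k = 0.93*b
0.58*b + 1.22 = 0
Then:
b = -2.10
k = 4.08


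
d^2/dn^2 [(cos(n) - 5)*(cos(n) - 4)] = 9*cos(n) - 2*cos(2*n)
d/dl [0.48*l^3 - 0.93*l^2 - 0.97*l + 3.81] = 1.44*l^2 - 1.86*l - 0.97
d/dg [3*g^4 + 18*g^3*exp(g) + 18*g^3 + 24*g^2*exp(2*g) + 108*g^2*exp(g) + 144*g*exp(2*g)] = 18*g^3*exp(g) + 12*g^3 + 48*g^2*exp(2*g) + 162*g^2*exp(g) + 54*g^2 + 336*g*exp(2*g) + 216*g*exp(g) + 144*exp(2*g)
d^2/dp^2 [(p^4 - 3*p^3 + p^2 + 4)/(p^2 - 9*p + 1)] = 2*(p^6 - 27*p^5 + 246*p^4 - 303*p^3 + 96*p^2 - 117*p + 321)/(p^6 - 27*p^5 + 246*p^4 - 783*p^3 + 246*p^2 - 27*p + 1)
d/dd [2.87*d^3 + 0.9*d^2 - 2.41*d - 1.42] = 8.61*d^2 + 1.8*d - 2.41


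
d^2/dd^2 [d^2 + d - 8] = 2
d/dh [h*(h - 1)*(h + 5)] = 3*h^2 + 8*h - 5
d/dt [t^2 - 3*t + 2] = 2*t - 3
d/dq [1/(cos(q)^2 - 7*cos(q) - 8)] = (2*cos(q) - 7)*sin(q)/(sin(q)^2 + 7*cos(q) + 7)^2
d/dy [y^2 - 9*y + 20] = 2*y - 9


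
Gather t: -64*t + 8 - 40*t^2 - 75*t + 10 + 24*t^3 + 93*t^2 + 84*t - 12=24*t^3 + 53*t^2 - 55*t + 6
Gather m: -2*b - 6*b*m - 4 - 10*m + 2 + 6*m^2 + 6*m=-2*b + 6*m^2 + m*(-6*b - 4) - 2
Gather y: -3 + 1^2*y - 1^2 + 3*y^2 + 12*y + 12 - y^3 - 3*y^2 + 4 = -y^3 + 13*y + 12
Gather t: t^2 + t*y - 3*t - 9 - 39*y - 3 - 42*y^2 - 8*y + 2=t^2 + t*(y - 3) - 42*y^2 - 47*y - 10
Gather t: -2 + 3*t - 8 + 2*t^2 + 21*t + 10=2*t^2 + 24*t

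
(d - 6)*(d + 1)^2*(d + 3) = d^4 - d^3 - 23*d^2 - 39*d - 18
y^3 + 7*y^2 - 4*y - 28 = (y - 2)*(y + 2)*(y + 7)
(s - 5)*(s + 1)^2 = s^3 - 3*s^2 - 9*s - 5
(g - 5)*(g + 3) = g^2 - 2*g - 15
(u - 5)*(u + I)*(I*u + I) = I*u^3 - u^2 - 4*I*u^2 + 4*u - 5*I*u + 5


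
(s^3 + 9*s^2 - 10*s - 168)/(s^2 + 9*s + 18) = (s^2 + 3*s - 28)/(s + 3)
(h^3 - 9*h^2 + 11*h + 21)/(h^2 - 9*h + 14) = (h^2 - 2*h - 3)/(h - 2)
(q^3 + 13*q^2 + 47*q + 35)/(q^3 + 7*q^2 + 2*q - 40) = (q^2 + 8*q + 7)/(q^2 + 2*q - 8)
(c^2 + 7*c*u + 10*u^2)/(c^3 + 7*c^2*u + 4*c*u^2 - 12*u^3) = (-c - 5*u)/(-c^2 - 5*c*u + 6*u^2)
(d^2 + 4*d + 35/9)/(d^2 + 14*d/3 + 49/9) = (3*d + 5)/(3*d + 7)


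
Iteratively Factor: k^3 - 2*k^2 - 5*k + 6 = (k - 3)*(k^2 + k - 2) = (k - 3)*(k + 2)*(k - 1)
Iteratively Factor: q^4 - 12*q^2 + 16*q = (q + 4)*(q^3 - 4*q^2 + 4*q) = q*(q + 4)*(q^2 - 4*q + 4) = q*(q - 2)*(q + 4)*(q - 2)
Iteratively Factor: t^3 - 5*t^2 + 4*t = (t)*(t^2 - 5*t + 4) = t*(t - 1)*(t - 4)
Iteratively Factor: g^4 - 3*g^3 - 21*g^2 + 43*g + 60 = (g + 1)*(g^3 - 4*g^2 - 17*g + 60) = (g + 1)*(g + 4)*(g^2 - 8*g + 15) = (g - 3)*(g + 1)*(g + 4)*(g - 5)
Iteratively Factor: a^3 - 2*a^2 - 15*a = (a)*(a^2 - 2*a - 15) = a*(a - 5)*(a + 3)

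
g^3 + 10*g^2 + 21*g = g*(g + 3)*(g + 7)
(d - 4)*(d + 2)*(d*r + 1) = d^3*r - 2*d^2*r + d^2 - 8*d*r - 2*d - 8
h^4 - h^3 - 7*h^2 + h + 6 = (h - 3)*(h - 1)*(h + 1)*(h + 2)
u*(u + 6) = u^2 + 6*u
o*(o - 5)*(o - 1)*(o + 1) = o^4 - 5*o^3 - o^2 + 5*o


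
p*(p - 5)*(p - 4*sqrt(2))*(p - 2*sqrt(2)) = p^4 - 6*sqrt(2)*p^3 - 5*p^3 + 16*p^2 + 30*sqrt(2)*p^2 - 80*p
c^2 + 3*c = c*(c + 3)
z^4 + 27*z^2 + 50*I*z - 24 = (z - 6*I)*(z + I)^2*(z + 4*I)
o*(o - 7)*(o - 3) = o^3 - 10*o^2 + 21*o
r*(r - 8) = r^2 - 8*r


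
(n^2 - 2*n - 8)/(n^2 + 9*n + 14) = (n - 4)/(n + 7)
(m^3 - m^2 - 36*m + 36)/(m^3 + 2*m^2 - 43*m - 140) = (m^3 - m^2 - 36*m + 36)/(m^3 + 2*m^2 - 43*m - 140)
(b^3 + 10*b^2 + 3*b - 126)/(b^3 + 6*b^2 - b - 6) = (b^2 + 4*b - 21)/(b^2 - 1)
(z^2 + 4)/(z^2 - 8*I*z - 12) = (z + 2*I)/(z - 6*I)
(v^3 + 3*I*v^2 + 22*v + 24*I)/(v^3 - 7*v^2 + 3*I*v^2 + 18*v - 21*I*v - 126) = (v^2 - 3*I*v + 4)/(v^2 - v*(7 + 3*I) + 21*I)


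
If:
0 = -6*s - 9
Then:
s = -3/2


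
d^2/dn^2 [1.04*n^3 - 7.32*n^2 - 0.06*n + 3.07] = 6.24*n - 14.64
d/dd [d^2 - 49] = 2*d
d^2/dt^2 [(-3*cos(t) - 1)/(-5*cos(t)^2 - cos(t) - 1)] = 2*(-675*(1 - cos(2*t))^2*cos(t) - 85*(1 - cos(2*t))^2 + 577*cos(t) + 4*cos(2*t) - 375*cos(3*t) + 150*cos(5*t) + 288)/(2*cos(t) + 5*cos(2*t) + 7)^3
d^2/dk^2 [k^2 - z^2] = 2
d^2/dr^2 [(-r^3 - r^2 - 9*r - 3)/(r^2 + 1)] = 4*(-4*r^3 - 3*r^2 + 12*r + 1)/(r^6 + 3*r^4 + 3*r^2 + 1)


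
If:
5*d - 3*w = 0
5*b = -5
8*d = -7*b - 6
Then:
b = -1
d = 1/8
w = 5/24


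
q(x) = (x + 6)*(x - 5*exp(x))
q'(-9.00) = -12.00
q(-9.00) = 27.00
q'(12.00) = -15461675.18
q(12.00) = -14647715.23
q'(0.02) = -29.77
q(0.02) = -30.59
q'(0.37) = -46.61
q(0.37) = -43.75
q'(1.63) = -210.97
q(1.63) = -182.28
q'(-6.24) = -6.49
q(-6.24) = 1.50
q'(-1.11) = -5.93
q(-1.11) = -13.49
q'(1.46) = -173.22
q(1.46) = -149.72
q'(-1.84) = -1.78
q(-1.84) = -10.96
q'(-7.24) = -8.48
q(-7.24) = 8.98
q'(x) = x + (1 - 5*exp(x))*(x + 6) - 5*exp(x)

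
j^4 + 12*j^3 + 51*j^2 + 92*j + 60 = (j + 2)^2*(j + 3)*(j + 5)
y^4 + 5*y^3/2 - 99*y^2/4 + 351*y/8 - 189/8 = (y - 3/2)^3*(y + 7)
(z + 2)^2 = z^2 + 4*z + 4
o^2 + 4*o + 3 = (o + 1)*(o + 3)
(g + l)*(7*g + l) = 7*g^2 + 8*g*l + l^2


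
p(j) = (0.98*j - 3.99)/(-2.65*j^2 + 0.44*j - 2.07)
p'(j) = (0.98*j - 3.99)*(5.3*j - 0.44)/(-2.65*j^2 + 0.44*j - 2.07)^2 + 0.98/(-2.65*j^2 + 0.44*j - 2.07)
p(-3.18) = 0.23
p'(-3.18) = 0.10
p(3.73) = 0.01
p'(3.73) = -0.03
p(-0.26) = 1.80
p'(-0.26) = 0.97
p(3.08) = 0.04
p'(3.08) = -0.06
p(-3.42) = 0.21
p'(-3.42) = 0.09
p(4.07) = 0.00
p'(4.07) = -0.02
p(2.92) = 0.05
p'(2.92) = -0.07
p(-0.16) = 1.88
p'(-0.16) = 0.65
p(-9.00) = 0.06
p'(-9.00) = 0.01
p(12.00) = -0.02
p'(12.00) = 0.00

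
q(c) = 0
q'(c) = 0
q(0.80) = 0.00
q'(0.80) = 0.00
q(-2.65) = 0.00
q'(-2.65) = 0.00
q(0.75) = 0.00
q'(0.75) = 0.00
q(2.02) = 0.00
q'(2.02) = 0.00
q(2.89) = 0.00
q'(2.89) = 0.00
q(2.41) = 0.00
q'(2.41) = 0.00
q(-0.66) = 0.00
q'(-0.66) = 0.00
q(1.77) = 0.00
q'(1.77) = 0.00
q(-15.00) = 0.00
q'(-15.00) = 0.00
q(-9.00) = 0.00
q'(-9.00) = 0.00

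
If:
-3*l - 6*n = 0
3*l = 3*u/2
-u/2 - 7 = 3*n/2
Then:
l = -28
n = 14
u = -56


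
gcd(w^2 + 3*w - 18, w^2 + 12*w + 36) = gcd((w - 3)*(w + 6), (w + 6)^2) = w + 6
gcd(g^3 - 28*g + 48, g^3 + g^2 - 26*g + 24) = g^2 + 2*g - 24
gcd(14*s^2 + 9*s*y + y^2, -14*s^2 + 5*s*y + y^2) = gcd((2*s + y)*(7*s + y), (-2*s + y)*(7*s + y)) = 7*s + y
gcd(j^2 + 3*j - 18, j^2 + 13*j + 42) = j + 6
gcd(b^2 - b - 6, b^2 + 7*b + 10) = b + 2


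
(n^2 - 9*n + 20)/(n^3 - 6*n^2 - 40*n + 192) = (n - 5)/(n^2 - 2*n - 48)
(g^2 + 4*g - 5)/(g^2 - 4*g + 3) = (g + 5)/(g - 3)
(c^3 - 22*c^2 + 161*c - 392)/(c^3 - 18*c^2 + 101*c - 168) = (c - 7)/(c - 3)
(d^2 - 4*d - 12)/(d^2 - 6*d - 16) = (d - 6)/(d - 8)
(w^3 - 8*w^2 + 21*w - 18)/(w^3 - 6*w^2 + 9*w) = (w - 2)/w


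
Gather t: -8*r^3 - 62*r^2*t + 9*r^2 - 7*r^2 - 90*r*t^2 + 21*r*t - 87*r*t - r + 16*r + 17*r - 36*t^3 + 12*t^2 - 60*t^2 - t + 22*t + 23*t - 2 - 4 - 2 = -8*r^3 + 2*r^2 + 32*r - 36*t^3 + t^2*(-90*r - 48) + t*(-62*r^2 - 66*r + 44) - 8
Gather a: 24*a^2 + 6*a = 24*a^2 + 6*a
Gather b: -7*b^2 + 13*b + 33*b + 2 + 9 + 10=-7*b^2 + 46*b + 21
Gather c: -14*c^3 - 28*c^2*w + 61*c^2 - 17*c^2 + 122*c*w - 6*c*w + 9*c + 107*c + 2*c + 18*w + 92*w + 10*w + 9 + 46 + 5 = -14*c^3 + c^2*(44 - 28*w) + c*(116*w + 118) + 120*w + 60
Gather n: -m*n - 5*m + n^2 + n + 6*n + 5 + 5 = -5*m + n^2 + n*(7 - m) + 10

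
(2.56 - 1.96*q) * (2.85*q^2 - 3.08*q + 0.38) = -5.586*q^3 + 13.3328*q^2 - 8.6296*q + 0.9728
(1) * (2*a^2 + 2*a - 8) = 2*a^2 + 2*a - 8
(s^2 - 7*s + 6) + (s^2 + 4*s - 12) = 2*s^2 - 3*s - 6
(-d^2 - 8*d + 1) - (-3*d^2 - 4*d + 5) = 2*d^2 - 4*d - 4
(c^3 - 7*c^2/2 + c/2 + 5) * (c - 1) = c^4 - 9*c^3/2 + 4*c^2 + 9*c/2 - 5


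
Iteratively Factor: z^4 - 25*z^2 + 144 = (z + 3)*(z^3 - 3*z^2 - 16*z + 48) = (z - 4)*(z + 3)*(z^2 + z - 12) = (z - 4)*(z + 3)*(z + 4)*(z - 3)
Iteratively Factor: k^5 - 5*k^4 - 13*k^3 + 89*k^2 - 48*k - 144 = (k - 4)*(k^4 - k^3 - 17*k^2 + 21*k + 36) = (k - 4)*(k + 4)*(k^3 - 5*k^2 + 3*k + 9) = (k - 4)*(k + 1)*(k + 4)*(k^2 - 6*k + 9) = (k - 4)*(k - 3)*(k + 1)*(k + 4)*(k - 3)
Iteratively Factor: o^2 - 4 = (o - 2)*(o + 2)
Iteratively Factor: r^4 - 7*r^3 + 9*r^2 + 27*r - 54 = (r - 3)*(r^3 - 4*r^2 - 3*r + 18) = (r - 3)*(r + 2)*(r^2 - 6*r + 9) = (r - 3)^2*(r + 2)*(r - 3)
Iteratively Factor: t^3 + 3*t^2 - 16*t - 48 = (t + 4)*(t^2 - t - 12) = (t + 3)*(t + 4)*(t - 4)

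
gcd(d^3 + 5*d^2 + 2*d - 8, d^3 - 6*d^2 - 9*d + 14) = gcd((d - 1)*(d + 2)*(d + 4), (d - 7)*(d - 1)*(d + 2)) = d^2 + d - 2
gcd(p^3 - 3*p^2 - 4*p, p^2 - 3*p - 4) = p^2 - 3*p - 4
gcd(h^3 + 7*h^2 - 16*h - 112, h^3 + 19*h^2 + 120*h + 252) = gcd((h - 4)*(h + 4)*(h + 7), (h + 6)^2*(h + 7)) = h + 7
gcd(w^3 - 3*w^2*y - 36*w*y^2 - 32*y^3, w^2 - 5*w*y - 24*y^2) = -w + 8*y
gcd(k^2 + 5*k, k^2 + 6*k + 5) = k + 5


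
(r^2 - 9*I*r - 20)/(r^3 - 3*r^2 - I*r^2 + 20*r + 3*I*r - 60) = (r - 4*I)/(r^2 + r*(-3 + 4*I) - 12*I)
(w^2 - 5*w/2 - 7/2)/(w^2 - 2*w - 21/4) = 2*(w + 1)/(2*w + 3)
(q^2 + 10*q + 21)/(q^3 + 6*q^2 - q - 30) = (q + 7)/(q^2 + 3*q - 10)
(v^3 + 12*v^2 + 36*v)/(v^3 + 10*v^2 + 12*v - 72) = v/(v - 2)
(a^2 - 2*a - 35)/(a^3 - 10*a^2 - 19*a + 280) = 1/(a - 8)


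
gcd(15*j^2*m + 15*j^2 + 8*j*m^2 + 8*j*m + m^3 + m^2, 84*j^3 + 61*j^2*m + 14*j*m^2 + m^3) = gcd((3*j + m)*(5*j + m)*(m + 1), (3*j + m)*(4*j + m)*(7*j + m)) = 3*j + m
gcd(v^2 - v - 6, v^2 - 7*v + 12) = v - 3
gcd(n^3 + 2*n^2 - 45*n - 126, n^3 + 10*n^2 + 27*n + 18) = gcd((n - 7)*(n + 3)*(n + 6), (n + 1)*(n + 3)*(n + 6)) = n^2 + 9*n + 18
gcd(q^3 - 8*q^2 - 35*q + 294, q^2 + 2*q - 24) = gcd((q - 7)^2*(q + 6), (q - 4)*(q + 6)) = q + 6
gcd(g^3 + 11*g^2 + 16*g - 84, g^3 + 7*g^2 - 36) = g^2 + 4*g - 12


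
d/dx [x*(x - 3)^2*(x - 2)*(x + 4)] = 5*x^4 - 16*x^3 - 33*x^2 + 132*x - 72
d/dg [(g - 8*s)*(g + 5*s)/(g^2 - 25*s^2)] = 3*s/(g^2 - 10*g*s + 25*s^2)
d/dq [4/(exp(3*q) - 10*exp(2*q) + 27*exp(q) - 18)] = (-12*exp(2*q) + 80*exp(q) - 108)*exp(q)/(exp(3*q) - 10*exp(2*q) + 27*exp(q) - 18)^2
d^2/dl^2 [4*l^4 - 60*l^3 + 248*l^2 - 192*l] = 48*l^2 - 360*l + 496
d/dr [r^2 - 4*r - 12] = 2*r - 4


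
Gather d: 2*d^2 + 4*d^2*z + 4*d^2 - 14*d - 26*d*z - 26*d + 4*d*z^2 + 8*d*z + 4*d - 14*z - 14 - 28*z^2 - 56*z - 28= d^2*(4*z + 6) + d*(4*z^2 - 18*z - 36) - 28*z^2 - 70*z - 42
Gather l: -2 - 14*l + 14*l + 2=0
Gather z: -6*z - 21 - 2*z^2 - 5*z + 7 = -2*z^2 - 11*z - 14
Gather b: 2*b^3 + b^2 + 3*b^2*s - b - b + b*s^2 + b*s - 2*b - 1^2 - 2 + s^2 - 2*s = 2*b^3 + b^2*(3*s + 1) + b*(s^2 + s - 4) + s^2 - 2*s - 3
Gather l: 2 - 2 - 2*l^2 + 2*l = -2*l^2 + 2*l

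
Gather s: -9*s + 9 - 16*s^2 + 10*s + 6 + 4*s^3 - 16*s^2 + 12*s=4*s^3 - 32*s^2 + 13*s + 15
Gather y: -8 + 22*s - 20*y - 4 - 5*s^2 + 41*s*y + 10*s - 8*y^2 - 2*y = -5*s^2 + 32*s - 8*y^2 + y*(41*s - 22) - 12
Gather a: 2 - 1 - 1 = 0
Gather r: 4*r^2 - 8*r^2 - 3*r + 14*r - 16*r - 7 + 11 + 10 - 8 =-4*r^2 - 5*r + 6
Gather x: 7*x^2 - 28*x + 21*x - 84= 7*x^2 - 7*x - 84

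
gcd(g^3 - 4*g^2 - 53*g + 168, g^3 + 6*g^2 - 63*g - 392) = g^2 - g - 56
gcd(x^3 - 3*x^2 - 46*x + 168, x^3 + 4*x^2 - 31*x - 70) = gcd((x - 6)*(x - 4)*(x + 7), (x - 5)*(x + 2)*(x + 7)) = x + 7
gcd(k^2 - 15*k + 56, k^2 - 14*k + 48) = k - 8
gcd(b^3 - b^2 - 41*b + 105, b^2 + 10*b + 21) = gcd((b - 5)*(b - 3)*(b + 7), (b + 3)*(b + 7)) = b + 7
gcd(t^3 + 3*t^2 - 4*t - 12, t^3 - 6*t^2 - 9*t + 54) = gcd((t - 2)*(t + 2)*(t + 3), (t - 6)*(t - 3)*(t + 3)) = t + 3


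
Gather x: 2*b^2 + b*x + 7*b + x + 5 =2*b^2 + 7*b + x*(b + 1) + 5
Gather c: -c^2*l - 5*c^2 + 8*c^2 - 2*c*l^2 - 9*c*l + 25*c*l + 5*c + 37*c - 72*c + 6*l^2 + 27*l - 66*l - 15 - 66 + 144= c^2*(3 - l) + c*(-2*l^2 + 16*l - 30) + 6*l^2 - 39*l + 63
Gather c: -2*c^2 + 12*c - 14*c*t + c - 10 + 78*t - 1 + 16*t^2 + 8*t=-2*c^2 + c*(13 - 14*t) + 16*t^2 + 86*t - 11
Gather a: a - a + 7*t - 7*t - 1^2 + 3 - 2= 0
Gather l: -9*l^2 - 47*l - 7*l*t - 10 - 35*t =-9*l^2 + l*(-7*t - 47) - 35*t - 10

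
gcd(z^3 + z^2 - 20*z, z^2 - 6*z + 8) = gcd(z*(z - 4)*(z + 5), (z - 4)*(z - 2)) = z - 4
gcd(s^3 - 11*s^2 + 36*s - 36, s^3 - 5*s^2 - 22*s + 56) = s - 2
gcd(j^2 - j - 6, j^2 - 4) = j + 2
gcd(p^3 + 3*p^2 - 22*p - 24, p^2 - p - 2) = p + 1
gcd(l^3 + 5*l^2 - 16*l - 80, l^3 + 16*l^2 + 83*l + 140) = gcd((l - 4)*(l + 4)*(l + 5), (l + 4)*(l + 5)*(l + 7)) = l^2 + 9*l + 20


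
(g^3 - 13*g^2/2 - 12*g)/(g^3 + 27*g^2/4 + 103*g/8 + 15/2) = 4*g*(g - 8)/(4*g^2 + 21*g + 20)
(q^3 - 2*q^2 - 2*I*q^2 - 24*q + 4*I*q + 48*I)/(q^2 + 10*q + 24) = (q^2 - 2*q*(3 + I) + 12*I)/(q + 6)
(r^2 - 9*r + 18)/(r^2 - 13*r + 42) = (r - 3)/(r - 7)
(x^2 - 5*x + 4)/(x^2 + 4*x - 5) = (x - 4)/(x + 5)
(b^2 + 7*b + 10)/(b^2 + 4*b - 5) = (b + 2)/(b - 1)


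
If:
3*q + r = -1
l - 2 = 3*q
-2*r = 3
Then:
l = 5/2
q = 1/6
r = -3/2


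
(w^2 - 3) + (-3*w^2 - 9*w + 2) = -2*w^2 - 9*w - 1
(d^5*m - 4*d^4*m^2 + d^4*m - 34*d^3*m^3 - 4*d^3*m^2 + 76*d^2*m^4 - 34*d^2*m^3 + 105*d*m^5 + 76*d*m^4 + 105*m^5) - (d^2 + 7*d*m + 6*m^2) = d^5*m - 4*d^4*m^2 + d^4*m - 34*d^3*m^3 - 4*d^3*m^2 + 76*d^2*m^4 - 34*d^2*m^3 - d^2 + 105*d*m^5 + 76*d*m^4 - 7*d*m + 105*m^5 - 6*m^2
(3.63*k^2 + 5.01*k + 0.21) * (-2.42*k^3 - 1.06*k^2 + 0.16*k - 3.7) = -8.7846*k^5 - 15.972*k^4 - 5.238*k^3 - 12.852*k^2 - 18.5034*k - 0.777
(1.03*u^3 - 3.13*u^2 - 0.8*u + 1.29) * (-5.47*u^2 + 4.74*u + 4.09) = -5.6341*u^5 + 22.0033*u^4 - 6.2475*u^3 - 23.65*u^2 + 2.8426*u + 5.2761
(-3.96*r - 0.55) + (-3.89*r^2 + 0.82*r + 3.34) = -3.89*r^2 - 3.14*r + 2.79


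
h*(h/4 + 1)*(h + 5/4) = h^3/4 + 21*h^2/16 + 5*h/4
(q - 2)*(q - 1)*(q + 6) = q^3 + 3*q^2 - 16*q + 12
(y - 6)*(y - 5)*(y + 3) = y^3 - 8*y^2 - 3*y + 90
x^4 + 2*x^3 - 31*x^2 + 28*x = x*(x - 4)*(x - 1)*(x + 7)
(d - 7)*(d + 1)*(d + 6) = d^3 - 43*d - 42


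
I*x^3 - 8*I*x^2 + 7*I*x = x*(x - 7)*(I*x - I)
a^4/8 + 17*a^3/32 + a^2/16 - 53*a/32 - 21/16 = (a/4 + 1/2)*(a/2 + 1/2)*(a - 7/4)*(a + 3)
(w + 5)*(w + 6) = w^2 + 11*w + 30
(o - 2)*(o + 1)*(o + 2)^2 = o^4 + 3*o^3 - 2*o^2 - 12*o - 8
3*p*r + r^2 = r*(3*p + r)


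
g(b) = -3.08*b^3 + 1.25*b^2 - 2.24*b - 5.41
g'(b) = -9.24*b^2 + 2.5*b - 2.24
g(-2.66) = 67.36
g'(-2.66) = -74.27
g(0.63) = -7.10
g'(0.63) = -4.33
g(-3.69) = 174.63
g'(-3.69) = -137.28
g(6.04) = -652.01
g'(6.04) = -324.23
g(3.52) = -132.14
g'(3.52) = -107.93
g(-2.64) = 65.89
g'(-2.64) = -73.24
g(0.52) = -6.67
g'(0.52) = -3.44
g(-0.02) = -5.36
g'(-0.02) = -2.29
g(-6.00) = 718.31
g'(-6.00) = -349.88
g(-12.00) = 5523.71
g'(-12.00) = -1362.80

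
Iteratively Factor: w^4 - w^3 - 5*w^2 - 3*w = (w - 3)*(w^3 + 2*w^2 + w) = (w - 3)*(w + 1)*(w^2 + w) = (w - 3)*(w + 1)^2*(w)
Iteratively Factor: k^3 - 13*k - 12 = (k - 4)*(k^2 + 4*k + 3) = (k - 4)*(k + 1)*(k + 3)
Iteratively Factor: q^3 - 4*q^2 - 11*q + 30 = (q - 5)*(q^2 + q - 6) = (q - 5)*(q - 2)*(q + 3)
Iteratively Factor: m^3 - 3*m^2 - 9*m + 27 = (m + 3)*(m^2 - 6*m + 9) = (m - 3)*(m + 3)*(m - 3)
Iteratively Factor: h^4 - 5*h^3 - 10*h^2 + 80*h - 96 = (h - 2)*(h^3 - 3*h^2 - 16*h + 48) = (h - 3)*(h - 2)*(h^2 - 16) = (h - 3)*(h - 2)*(h + 4)*(h - 4)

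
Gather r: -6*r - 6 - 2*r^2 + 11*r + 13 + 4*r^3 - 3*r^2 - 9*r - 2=4*r^3 - 5*r^2 - 4*r + 5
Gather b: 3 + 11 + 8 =22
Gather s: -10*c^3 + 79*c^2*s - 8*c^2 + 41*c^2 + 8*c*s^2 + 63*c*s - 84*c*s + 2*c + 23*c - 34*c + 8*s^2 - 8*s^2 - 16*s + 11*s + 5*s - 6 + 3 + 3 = -10*c^3 + 33*c^2 + 8*c*s^2 - 9*c + s*(79*c^2 - 21*c)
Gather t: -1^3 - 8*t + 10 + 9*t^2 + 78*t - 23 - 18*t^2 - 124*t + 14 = -9*t^2 - 54*t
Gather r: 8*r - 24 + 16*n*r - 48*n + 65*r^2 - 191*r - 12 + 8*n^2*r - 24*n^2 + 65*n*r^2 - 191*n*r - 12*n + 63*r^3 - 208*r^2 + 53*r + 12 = -24*n^2 - 60*n + 63*r^3 + r^2*(65*n - 143) + r*(8*n^2 - 175*n - 130) - 24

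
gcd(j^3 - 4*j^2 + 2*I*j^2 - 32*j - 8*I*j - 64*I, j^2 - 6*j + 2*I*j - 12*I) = j + 2*I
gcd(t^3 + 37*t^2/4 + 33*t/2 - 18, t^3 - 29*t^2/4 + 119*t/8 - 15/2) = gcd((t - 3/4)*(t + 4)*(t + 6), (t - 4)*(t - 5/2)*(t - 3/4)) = t - 3/4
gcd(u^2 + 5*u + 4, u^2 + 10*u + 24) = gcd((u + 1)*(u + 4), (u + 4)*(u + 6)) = u + 4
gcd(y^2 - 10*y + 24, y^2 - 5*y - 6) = y - 6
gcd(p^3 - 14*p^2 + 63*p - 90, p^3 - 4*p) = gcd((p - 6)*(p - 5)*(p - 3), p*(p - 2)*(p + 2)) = 1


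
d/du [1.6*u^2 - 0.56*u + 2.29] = 3.2*u - 0.56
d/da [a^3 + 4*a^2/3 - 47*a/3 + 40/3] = 3*a^2 + 8*a/3 - 47/3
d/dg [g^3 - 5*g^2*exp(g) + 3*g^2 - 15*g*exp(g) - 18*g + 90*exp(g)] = -5*g^2*exp(g) + 3*g^2 - 25*g*exp(g) + 6*g + 75*exp(g) - 18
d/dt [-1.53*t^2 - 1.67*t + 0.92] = -3.06*t - 1.67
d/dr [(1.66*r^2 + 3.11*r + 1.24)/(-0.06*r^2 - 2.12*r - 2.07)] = (-3.3326*r^2 - 6.7236*r - 3.8089)/(0.0036*r^4 + 0.2544*r^3 + 4.7428*r^2 + 8.7768*r + 4.2849)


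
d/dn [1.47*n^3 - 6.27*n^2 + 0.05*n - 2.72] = 4.41*n^2 - 12.54*n + 0.05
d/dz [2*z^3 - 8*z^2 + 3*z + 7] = 6*z^2 - 16*z + 3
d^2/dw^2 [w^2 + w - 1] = 2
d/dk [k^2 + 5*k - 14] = 2*k + 5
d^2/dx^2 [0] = 0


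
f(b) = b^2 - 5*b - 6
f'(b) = 2*b - 5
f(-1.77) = 5.98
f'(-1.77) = -8.54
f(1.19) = -10.53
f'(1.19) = -2.62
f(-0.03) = -5.85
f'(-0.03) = -5.06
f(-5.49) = 51.59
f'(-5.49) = -15.98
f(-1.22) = 1.59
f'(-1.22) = -7.44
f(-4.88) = 42.21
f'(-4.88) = -14.76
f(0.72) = -9.08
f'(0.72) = -3.56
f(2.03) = -12.03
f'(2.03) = -0.94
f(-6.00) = 60.00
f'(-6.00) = -17.00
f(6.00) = 0.00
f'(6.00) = 7.00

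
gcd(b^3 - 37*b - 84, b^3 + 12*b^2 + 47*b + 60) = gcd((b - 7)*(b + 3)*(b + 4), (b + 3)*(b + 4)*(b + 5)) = b^2 + 7*b + 12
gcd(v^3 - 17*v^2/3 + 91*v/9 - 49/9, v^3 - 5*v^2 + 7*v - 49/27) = v^2 - 14*v/3 + 49/9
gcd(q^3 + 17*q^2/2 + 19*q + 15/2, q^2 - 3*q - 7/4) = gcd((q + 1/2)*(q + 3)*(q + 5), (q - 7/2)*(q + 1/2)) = q + 1/2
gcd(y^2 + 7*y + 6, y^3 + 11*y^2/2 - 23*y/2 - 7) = 1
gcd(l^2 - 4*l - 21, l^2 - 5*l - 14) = l - 7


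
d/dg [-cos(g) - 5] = sin(g)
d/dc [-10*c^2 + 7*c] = 7 - 20*c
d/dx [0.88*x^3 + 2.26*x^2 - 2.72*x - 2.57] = 2.64*x^2 + 4.52*x - 2.72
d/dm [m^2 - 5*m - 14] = 2*m - 5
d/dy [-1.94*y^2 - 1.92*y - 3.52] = -3.88*y - 1.92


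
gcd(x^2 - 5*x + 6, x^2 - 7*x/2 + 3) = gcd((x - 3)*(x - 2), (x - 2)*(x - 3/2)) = x - 2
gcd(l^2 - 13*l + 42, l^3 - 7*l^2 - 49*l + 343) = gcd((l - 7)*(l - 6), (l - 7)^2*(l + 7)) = l - 7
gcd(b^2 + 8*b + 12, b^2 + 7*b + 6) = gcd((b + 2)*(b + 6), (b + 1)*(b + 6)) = b + 6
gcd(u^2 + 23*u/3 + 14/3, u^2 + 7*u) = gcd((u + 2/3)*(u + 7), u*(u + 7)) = u + 7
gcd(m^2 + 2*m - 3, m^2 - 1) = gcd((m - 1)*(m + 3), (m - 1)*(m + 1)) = m - 1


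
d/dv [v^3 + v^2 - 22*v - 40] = 3*v^2 + 2*v - 22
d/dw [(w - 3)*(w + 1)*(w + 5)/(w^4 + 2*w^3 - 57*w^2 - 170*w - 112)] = (-w^4 - 4*w^3 - 15*w^2 - 194*w - 1094)/(w^6 + 2*w^5 - 115*w^4 - 340*w^3 + 3140*w^2 + 12992*w + 12544)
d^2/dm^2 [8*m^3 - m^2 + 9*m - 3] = 48*m - 2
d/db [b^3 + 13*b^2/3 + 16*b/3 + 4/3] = 3*b^2 + 26*b/3 + 16/3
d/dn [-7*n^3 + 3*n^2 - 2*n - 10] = -21*n^2 + 6*n - 2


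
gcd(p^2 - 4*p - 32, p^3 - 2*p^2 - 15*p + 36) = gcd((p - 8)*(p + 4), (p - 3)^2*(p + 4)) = p + 4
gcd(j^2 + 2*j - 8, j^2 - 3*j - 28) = j + 4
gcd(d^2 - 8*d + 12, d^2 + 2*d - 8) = d - 2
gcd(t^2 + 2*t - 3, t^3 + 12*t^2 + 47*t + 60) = t + 3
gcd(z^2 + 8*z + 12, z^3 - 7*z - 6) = z + 2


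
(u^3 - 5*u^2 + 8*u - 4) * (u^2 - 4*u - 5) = u^5 - 9*u^4 + 23*u^3 - 11*u^2 - 24*u + 20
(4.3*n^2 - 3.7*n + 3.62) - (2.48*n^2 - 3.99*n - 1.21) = 1.82*n^2 + 0.29*n + 4.83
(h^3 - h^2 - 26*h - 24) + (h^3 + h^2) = 2*h^3 - 26*h - 24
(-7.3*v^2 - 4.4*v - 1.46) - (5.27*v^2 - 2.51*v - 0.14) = -12.57*v^2 - 1.89*v - 1.32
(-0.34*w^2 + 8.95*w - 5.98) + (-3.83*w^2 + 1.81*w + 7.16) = -4.17*w^2 + 10.76*w + 1.18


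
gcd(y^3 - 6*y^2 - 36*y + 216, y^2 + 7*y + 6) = y + 6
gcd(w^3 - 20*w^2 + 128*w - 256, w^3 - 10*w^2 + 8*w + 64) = w^2 - 12*w + 32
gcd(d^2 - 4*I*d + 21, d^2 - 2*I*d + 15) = d + 3*I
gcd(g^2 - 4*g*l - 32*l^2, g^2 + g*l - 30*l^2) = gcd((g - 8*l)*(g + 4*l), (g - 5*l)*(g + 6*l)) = 1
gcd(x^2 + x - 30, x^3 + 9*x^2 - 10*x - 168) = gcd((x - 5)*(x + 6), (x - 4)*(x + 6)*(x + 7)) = x + 6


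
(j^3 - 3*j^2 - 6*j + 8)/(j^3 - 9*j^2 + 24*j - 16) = (j + 2)/(j - 4)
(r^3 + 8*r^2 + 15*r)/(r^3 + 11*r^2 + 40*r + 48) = r*(r + 5)/(r^2 + 8*r + 16)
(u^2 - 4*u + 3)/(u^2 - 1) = (u - 3)/(u + 1)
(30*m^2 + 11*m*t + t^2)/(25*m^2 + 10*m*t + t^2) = (6*m + t)/(5*m + t)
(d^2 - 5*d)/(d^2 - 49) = d*(d - 5)/(d^2 - 49)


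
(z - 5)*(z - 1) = z^2 - 6*z + 5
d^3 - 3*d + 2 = (d - 1)^2*(d + 2)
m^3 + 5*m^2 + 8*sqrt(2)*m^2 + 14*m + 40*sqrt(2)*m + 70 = (m + 5)*(m + sqrt(2))*(m + 7*sqrt(2))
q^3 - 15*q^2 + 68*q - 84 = (q - 7)*(q - 6)*(q - 2)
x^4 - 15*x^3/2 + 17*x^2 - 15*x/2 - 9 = (x - 3)^2*(x - 2)*(x + 1/2)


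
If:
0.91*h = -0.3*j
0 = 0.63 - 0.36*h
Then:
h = 1.75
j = -5.31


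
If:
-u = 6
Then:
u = -6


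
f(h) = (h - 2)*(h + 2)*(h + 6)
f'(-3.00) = -13.00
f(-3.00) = 15.00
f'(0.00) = -4.00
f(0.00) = -24.00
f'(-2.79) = -14.13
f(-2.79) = 12.15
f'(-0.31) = -7.43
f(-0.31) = -22.21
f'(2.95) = 57.51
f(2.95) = 42.09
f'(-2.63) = -14.81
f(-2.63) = 9.83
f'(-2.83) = -13.93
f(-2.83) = 12.71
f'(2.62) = 48.03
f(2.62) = 24.69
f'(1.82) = 27.78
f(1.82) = -5.38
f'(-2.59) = -14.96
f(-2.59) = 9.23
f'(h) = (h - 2)*(h + 2) + (h - 2)*(h + 6) + (h + 2)*(h + 6) = 3*h^2 + 12*h - 4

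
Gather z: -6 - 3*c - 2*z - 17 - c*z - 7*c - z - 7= -10*c + z*(-c - 3) - 30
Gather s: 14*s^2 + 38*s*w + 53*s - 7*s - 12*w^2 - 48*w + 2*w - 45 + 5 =14*s^2 + s*(38*w + 46) - 12*w^2 - 46*w - 40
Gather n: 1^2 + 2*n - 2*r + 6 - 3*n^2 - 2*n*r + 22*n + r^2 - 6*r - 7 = -3*n^2 + n*(24 - 2*r) + r^2 - 8*r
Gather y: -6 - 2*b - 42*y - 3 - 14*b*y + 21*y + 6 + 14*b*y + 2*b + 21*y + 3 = 0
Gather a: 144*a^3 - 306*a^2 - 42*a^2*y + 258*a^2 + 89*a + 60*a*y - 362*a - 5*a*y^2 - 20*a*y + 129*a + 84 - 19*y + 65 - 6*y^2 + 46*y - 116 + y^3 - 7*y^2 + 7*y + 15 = 144*a^3 + a^2*(-42*y - 48) + a*(-5*y^2 + 40*y - 144) + y^3 - 13*y^2 + 34*y + 48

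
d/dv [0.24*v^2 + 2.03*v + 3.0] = 0.48*v + 2.03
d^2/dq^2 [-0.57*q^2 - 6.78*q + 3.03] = -1.14000000000000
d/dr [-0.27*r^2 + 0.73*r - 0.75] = 0.73 - 0.54*r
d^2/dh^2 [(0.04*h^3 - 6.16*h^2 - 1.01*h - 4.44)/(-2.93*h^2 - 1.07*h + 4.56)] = (-4.44089209850063e-16*h^5 - 22.44339*h^3 + 723.687912*h^2 + 159.495048*h + 394.843752)/(25.153757*h^6 + 27.557529*h^5 - 107.377761*h^4 - 84.551293*h^3 + 167.113512*h^2 + 66.747456*h - 94.818816)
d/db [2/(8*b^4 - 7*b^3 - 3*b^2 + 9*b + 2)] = 2*(-32*b^3 + 21*b^2 + 6*b - 9)/(8*b^4 - 7*b^3 - 3*b^2 + 9*b + 2)^2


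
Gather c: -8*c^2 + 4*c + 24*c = -8*c^2 + 28*c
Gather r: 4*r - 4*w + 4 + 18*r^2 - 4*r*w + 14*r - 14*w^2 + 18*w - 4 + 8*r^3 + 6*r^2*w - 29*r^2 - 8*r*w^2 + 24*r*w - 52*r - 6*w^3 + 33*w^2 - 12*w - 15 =8*r^3 + r^2*(6*w - 11) + r*(-8*w^2 + 20*w - 34) - 6*w^3 + 19*w^2 + 2*w - 15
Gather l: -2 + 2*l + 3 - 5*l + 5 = 6 - 3*l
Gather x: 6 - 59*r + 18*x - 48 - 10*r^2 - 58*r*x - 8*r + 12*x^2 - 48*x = -10*r^2 - 67*r + 12*x^2 + x*(-58*r - 30) - 42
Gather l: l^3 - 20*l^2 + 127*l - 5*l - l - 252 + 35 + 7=l^3 - 20*l^2 + 121*l - 210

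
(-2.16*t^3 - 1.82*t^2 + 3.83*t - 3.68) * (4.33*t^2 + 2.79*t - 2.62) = -9.3528*t^5 - 13.907*t^4 + 17.1653*t^3 - 0.4803*t^2 - 20.3018*t + 9.6416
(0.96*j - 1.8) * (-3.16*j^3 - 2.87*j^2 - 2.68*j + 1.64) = -3.0336*j^4 + 2.9328*j^3 + 2.5932*j^2 + 6.3984*j - 2.952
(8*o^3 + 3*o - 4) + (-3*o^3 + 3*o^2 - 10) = 5*o^3 + 3*o^2 + 3*o - 14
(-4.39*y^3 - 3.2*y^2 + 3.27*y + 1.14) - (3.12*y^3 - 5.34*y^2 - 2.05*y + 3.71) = -7.51*y^3 + 2.14*y^2 + 5.32*y - 2.57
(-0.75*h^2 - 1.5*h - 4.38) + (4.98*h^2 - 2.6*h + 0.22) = 4.23*h^2 - 4.1*h - 4.16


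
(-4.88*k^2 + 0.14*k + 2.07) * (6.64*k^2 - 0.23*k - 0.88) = -32.4032*k^4 + 2.052*k^3 + 18.007*k^2 - 0.5993*k - 1.8216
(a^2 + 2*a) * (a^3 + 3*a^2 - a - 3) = a^5 + 5*a^4 + 5*a^3 - 5*a^2 - 6*a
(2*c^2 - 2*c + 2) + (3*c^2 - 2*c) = 5*c^2 - 4*c + 2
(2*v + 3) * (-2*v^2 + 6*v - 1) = -4*v^3 + 6*v^2 + 16*v - 3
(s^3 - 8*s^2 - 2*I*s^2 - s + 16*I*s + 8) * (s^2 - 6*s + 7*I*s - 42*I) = s^5 - 14*s^4 + 5*I*s^4 + 61*s^3 - 70*I*s^3 - 182*s^2 + 233*I*s^2 + 624*s + 98*I*s - 336*I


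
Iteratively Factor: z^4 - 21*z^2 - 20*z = (z + 1)*(z^3 - z^2 - 20*z) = (z + 1)*(z + 4)*(z^2 - 5*z) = z*(z + 1)*(z + 4)*(z - 5)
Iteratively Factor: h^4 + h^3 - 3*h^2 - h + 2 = (h - 1)*(h^3 + 2*h^2 - h - 2) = (h - 1)*(h + 1)*(h^2 + h - 2) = (h - 1)^2*(h + 1)*(h + 2)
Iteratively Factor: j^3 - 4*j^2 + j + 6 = (j + 1)*(j^2 - 5*j + 6) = (j - 3)*(j + 1)*(j - 2)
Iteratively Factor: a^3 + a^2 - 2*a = (a - 1)*(a^2 + 2*a) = a*(a - 1)*(a + 2)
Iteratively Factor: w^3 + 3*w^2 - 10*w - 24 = (w - 3)*(w^2 + 6*w + 8) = (w - 3)*(w + 4)*(w + 2)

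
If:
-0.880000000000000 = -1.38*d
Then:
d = 0.64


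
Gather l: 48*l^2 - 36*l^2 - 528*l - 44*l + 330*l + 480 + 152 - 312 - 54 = 12*l^2 - 242*l + 266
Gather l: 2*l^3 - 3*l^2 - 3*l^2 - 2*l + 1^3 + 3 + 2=2*l^3 - 6*l^2 - 2*l + 6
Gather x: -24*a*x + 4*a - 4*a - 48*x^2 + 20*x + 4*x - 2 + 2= -48*x^2 + x*(24 - 24*a)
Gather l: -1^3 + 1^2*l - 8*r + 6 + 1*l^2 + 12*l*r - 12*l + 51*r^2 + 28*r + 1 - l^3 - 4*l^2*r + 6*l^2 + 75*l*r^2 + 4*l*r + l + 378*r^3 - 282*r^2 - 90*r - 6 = -l^3 + l^2*(7 - 4*r) + l*(75*r^2 + 16*r - 10) + 378*r^3 - 231*r^2 - 70*r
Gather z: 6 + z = z + 6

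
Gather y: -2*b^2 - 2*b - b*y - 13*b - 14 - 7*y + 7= -2*b^2 - 15*b + y*(-b - 7) - 7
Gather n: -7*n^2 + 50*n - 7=-7*n^2 + 50*n - 7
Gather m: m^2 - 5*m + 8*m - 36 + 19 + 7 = m^2 + 3*m - 10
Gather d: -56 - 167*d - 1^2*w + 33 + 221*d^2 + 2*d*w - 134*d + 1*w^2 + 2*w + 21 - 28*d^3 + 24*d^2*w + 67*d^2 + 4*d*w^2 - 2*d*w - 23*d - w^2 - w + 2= -28*d^3 + d^2*(24*w + 288) + d*(4*w^2 - 324)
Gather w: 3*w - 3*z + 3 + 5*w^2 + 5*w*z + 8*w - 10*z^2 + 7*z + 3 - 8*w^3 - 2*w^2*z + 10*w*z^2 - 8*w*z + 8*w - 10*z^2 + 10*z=-8*w^3 + w^2*(5 - 2*z) + w*(10*z^2 - 3*z + 19) - 20*z^2 + 14*z + 6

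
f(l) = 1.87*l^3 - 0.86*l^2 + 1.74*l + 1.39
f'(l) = 5.61*l^2 - 1.72*l + 1.74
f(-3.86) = -125.69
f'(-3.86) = 91.97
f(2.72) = 37.39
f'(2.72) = 38.57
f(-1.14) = -4.48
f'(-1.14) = 10.99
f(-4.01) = -140.00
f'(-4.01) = 98.85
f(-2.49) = -37.14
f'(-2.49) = 40.81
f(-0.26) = 0.85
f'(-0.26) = 2.57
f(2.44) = 27.68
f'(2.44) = 30.94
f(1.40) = 7.27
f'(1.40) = 10.33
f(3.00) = 49.36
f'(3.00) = 47.07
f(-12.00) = -3374.69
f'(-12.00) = 830.22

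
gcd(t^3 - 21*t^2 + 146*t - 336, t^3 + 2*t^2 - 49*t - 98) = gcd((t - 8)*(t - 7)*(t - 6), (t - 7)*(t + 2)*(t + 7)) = t - 7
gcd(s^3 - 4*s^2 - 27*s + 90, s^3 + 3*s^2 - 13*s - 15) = s^2 + 2*s - 15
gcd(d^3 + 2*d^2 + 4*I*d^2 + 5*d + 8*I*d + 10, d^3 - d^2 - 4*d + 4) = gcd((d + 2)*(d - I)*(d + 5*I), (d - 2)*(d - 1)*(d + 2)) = d + 2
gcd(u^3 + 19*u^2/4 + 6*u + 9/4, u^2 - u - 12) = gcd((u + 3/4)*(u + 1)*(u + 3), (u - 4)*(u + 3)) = u + 3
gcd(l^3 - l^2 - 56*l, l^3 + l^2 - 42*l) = l^2 + 7*l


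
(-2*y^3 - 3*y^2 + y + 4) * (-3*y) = 6*y^4 + 9*y^3 - 3*y^2 - 12*y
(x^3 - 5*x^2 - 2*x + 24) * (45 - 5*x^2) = -5*x^5 + 25*x^4 + 55*x^3 - 345*x^2 - 90*x + 1080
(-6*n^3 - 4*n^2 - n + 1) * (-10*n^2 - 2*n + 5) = 60*n^5 + 52*n^4 - 12*n^3 - 28*n^2 - 7*n + 5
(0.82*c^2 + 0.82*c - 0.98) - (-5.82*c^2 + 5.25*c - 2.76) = 6.64*c^2 - 4.43*c + 1.78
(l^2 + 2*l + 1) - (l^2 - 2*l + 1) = 4*l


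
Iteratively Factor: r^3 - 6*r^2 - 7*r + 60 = (r + 3)*(r^2 - 9*r + 20) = (r - 4)*(r + 3)*(r - 5)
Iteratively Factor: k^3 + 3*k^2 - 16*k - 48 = (k - 4)*(k^2 + 7*k + 12) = (k - 4)*(k + 3)*(k + 4)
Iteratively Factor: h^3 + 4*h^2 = (h)*(h^2 + 4*h) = h*(h + 4)*(h)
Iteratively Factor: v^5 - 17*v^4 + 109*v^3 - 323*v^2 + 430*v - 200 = (v - 2)*(v^4 - 15*v^3 + 79*v^2 - 165*v + 100) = (v - 5)*(v - 2)*(v^3 - 10*v^2 + 29*v - 20) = (v - 5)*(v - 4)*(v - 2)*(v^2 - 6*v + 5) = (v - 5)^2*(v - 4)*(v - 2)*(v - 1)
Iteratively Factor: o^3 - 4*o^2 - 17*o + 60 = (o - 5)*(o^2 + o - 12) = (o - 5)*(o - 3)*(o + 4)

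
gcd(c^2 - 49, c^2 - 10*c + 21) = c - 7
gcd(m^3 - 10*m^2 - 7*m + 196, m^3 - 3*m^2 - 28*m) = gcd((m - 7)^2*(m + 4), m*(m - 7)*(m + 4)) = m^2 - 3*m - 28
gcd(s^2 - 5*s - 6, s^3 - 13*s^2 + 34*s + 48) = s^2 - 5*s - 6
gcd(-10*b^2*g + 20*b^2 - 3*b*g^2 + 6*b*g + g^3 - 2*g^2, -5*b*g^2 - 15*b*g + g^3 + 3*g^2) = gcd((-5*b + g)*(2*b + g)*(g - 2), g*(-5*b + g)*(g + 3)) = 5*b - g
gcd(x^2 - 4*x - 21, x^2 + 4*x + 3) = x + 3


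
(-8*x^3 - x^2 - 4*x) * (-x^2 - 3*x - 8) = 8*x^5 + 25*x^4 + 71*x^3 + 20*x^2 + 32*x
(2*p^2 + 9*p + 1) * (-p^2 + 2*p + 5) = -2*p^4 - 5*p^3 + 27*p^2 + 47*p + 5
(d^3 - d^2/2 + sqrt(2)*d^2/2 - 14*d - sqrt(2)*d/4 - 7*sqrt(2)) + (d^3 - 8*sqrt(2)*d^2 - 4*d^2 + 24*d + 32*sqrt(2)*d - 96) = 2*d^3 - 15*sqrt(2)*d^2/2 - 9*d^2/2 + 10*d + 127*sqrt(2)*d/4 - 96 - 7*sqrt(2)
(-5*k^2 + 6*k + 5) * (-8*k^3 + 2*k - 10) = 40*k^5 - 48*k^4 - 50*k^3 + 62*k^2 - 50*k - 50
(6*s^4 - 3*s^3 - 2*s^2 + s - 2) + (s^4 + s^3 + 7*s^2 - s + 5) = 7*s^4 - 2*s^3 + 5*s^2 + 3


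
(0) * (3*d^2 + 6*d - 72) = 0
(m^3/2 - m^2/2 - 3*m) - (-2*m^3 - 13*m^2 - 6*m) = 5*m^3/2 + 25*m^2/2 + 3*m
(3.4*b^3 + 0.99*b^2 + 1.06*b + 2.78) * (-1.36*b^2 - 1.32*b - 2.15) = -4.624*b^5 - 5.8344*b^4 - 10.0584*b^3 - 7.3085*b^2 - 5.9486*b - 5.977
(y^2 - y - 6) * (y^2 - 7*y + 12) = y^4 - 8*y^3 + 13*y^2 + 30*y - 72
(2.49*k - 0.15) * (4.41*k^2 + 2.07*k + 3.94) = 10.9809*k^3 + 4.4928*k^2 + 9.5001*k - 0.591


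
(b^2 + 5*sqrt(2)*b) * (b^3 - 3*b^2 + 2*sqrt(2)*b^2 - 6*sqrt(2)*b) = b^5 - 3*b^4 + 7*sqrt(2)*b^4 - 21*sqrt(2)*b^3 + 20*b^3 - 60*b^2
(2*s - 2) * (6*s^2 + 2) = 12*s^3 - 12*s^2 + 4*s - 4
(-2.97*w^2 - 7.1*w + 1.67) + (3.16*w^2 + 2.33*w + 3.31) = 0.19*w^2 - 4.77*w + 4.98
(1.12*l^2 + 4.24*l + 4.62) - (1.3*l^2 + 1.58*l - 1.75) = -0.18*l^2 + 2.66*l + 6.37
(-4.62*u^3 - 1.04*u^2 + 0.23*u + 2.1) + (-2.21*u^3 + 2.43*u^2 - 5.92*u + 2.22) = -6.83*u^3 + 1.39*u^2 - 5.69*u + 4.32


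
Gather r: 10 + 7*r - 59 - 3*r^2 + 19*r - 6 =-3*r^2 + 26*r - 55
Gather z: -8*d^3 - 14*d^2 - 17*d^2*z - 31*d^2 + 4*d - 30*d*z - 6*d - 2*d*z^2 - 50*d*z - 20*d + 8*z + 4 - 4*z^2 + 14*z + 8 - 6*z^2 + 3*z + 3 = -8*d^3 - 45*d^2 - 22*d + z^2*(-2*d - 10) + z*(-17*d^2 - 80*d + 25) + 15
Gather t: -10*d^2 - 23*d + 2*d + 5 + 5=-10*d^2 - 21*d + 10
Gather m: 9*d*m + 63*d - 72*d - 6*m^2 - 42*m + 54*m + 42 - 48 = -9*d - 6*m^2 + m*(9*d + 12) - 6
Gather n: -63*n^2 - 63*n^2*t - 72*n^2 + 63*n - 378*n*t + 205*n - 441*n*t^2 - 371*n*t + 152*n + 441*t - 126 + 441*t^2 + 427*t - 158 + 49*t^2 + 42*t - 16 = n^2*(-63*t - 135) + n*(-441*t^2 - 749*t + 420) + 490*t^2 + 910*t - 300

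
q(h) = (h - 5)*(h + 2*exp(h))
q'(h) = h + (h - 5)*(2*exp(h) + 1) + 2*exp(h)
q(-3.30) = 26.78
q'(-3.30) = -12.14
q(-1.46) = 6.43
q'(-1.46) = -10.46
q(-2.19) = 14.14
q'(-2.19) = -10.77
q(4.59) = -82.65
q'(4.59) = 120.40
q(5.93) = 705.16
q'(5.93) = 1458.82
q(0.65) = -19.49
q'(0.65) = -16.53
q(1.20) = -29.79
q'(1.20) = -21.19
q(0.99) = -25.55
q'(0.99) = -19.22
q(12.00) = 2278651.08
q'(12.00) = 2604095.66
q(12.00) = 2278651.08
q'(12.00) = 2604095.66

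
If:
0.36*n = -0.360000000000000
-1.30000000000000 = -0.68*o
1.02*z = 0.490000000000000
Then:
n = -1.00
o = 1.91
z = 0.48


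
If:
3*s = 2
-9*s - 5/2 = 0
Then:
No Solution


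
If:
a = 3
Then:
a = 3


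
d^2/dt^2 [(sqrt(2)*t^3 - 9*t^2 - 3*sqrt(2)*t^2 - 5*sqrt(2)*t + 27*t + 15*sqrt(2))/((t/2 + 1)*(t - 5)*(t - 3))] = 4*(-9*t^3 + 3*sqrt(2)*t^3 + 15*sqrt(2)*t^2 - 270*t + 45*sqrt(2)*t + 5*sqrt(2) + 270)/(t^6 - 9*t^5 - 3*t^4 + 153*t^3 + 30*t^2 - 900*t - 1000)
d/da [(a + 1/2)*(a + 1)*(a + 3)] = 3*a^2 + 9*a + 5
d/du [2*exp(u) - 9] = 2*exp(u)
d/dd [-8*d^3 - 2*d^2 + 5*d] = -24*d^2 - 4*d + 5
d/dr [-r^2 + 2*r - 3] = 2 - 2*r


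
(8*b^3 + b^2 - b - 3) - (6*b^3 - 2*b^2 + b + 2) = 2*b^3 + 3*b^2 - 2*b - 5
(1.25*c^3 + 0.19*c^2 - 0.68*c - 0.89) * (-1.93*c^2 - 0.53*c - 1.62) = -2.4125*c^5 - 1.0292*c^4 - 0.8133*c^3 + 1.7703*c^2 + 1.5733*c + 1.4418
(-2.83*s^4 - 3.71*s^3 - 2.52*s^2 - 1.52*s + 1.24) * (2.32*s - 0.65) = -6.5656*s^5 - 6.7677*s^4 - 3.4349*s^3 - 1.8884*s^2 + 3.8648*s - 0.806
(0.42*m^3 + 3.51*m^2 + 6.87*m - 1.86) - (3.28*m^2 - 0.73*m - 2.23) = 0.42*m^3 + 0.23*m^2 + 7.6*m + 0.37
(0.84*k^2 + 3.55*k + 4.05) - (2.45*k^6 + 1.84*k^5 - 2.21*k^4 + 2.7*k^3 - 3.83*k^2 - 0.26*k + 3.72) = -2.45*k^6 - 1.84*k^5 + 2.21*k^4 - 2.7*k^3 + 4.67*k^2 + 3.81*k + 0.33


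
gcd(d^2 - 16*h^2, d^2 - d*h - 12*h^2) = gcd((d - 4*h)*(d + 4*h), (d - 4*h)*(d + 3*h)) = d - 4*h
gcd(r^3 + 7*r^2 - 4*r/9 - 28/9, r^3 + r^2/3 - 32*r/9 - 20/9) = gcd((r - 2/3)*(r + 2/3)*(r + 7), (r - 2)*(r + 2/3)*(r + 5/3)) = r + 2/3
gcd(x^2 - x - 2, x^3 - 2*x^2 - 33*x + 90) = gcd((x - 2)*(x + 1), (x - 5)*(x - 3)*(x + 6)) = 1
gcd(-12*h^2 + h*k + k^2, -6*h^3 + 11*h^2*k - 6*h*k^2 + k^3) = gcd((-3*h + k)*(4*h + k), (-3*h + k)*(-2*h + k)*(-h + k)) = 3*h - k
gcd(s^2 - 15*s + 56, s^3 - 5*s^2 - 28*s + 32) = s - 8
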